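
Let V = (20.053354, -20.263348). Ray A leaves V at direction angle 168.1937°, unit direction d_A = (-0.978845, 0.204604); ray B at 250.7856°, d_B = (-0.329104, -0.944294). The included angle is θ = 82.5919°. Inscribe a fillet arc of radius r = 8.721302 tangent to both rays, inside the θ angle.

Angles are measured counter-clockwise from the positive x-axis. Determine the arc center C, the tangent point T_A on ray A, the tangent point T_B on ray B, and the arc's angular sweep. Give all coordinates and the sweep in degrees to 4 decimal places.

bisector direction at 209.4897° = (-0.870445,-0.492266)
center distance |VC| = r/sin(θ/2) = 8.721302/sin(41.2959°) = 13.215124
C = V + |VC|·bis = (8.5503,-26.7687)
T_A = V + ((C−V)·d_A)·d_A = V + 9.9287·d_A = (10.3347,-18.2319)
T_B = V + ((C−V)·d_B)·d_B = V + 9.9287·d_B = (16.7858,-29.6389)
sweep = 180° − θ = 97.4081°

center=(8.5503,-26.7687) T_A=(10.3347,-18.2319) T_B=(16.7858,-29.6389) sweep=97.4081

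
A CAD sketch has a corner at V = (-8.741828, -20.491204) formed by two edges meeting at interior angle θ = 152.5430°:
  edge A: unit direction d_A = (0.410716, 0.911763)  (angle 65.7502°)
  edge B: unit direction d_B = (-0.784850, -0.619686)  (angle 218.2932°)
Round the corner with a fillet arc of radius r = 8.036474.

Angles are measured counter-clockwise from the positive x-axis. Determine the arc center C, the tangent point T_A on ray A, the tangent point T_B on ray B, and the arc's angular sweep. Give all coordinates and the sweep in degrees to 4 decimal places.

center=(-15.2628,-15.4004) T_A=(-7.9355,-18.7011) T_B=(-10.2827,-21.7078) sweep=27.4570

bisector direction at 142.0217° = (-0.788244,0.615363)
center distance |VC| = r/sin(θ/2) = 8.036474/sin(76.2715°) = 8.272819
C = V + |VC|·bis = (-15.2628,-15.4004)
T_A = V + ((C−V)·d_A)·d_A = V + 1.9633·d_A = (-7.9355,-18.7011)
T_B = V + ((C−V)·d_B)·d_B = V + 1.9633·d_B = (-10.2827,-21.7078)
sweep = 180° − θ = 27.4570°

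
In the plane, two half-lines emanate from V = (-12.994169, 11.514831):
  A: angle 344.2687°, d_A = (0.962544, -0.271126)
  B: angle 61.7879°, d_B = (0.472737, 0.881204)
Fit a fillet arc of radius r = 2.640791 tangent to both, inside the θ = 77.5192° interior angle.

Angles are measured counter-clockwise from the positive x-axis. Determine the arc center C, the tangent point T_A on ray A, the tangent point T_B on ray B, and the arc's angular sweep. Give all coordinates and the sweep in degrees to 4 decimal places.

bisector direction at 23.0283° = (0.920312,0.391186)
center distance |VC| = r/sin(θ/2) = 2.640791/sin(38.7596°) = 4.218151
C = V + |VC|·bis = (-9.1122,13.1649)
T_A = V + ((C−V)·d_A)·d_A = V + 3.2892·d_A = (-9.8281,10.6230)
T_B = V + ((C−V)·d_B)·d_B = V + 3.2892·d_B = (-11.4392,14.4133)
sweep = 180° − θ = 102.4808°

center=(-9.1122,13.1649) T_A=(-9.8281,10.6230) T_B=(-11.4392,14.4133) sweep=102.4808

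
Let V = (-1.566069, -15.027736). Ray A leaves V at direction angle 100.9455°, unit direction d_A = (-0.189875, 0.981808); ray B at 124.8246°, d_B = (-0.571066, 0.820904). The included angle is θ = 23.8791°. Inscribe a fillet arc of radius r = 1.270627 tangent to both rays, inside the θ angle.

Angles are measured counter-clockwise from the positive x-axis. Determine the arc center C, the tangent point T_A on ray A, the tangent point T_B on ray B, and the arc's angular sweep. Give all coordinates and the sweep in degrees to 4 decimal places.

center=(-3.9545,-9.3693) T_A=(-2.7070,-9.1281) T_B=(-4.9976,-10.0949) sweep=156.1209

bisector direction at 112.8850° = (-0.388884,0.921287)
center distance |VC| = r/sin(θ/2) = 1.270627/sin(11.9396°) = 6.141868
C = V + |VC|·bis = (-3.9545,-9.3693)
T_A = V + ((C−V)·d_A)·d_A = V + 6.0090·d_A = (-2.7070,-9.1281)
T_B = V + ((C−V)·d_B)·d_B = V + 6.0090·d_B = (-4.9976,-10.0949)
sweep = 180° − θ = 156.1209°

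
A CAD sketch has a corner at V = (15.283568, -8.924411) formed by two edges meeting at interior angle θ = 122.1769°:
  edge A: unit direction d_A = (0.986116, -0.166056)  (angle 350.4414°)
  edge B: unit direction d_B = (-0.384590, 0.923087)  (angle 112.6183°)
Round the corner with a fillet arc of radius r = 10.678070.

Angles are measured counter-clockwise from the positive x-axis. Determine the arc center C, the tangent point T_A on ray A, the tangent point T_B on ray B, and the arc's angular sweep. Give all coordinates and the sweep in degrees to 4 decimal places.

bisector direction at 51.5298° = (0.622107,0.782932)
center distance |VC| = r/sin(θ/2) = 10.678070/sin(61.0885°) = 12.198391
C = V + |VC|·bis = (22.8723,0.6261)
T_A = V + ((C−V)·d_A)·d_A = V + 5.8974·d_A = (21.0991,-9.9037)
T_B = V + ((C−V)·d_B)·d_B = V + 5.8974·d_B = (13.0155,-3.4806)
sweep = 180° − θ = 57.8231°

center=(22.8723,0.6261) T_A=(21.0991,-9.9037) T_B=(13.0155,-3.4806) sweep=57.8231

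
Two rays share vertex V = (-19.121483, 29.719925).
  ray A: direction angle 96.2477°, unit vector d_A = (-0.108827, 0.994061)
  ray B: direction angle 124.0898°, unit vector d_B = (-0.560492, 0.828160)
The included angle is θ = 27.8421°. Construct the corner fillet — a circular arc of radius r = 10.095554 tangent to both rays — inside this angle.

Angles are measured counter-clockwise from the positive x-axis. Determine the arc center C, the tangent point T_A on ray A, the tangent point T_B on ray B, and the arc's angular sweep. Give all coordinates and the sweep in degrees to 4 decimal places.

center=(-33.5896,69.1094) T_A=(-23.5540,70.2081) T_B=(-41.9503,63.4509) sweep=152.1579

bisector direction at 110.1688° = (-0.344786,0.938681)
center distance |VC| = r/sin(θ/2) = 10.095554/sin(13.9210°) = 41.962584
C = V + |VC|·bis = (-33.5896,69.1094)
T_A = V + ((C−V)·d_A)·d_A = V + 40.7301·d_A = (-23.5540,70.2081)
T_B = V + ((C−V)·d_B)·d_B = V + 40.7301·d_B = (-41.9503,63.4509)
sweep = 180° − θ = 152.1579°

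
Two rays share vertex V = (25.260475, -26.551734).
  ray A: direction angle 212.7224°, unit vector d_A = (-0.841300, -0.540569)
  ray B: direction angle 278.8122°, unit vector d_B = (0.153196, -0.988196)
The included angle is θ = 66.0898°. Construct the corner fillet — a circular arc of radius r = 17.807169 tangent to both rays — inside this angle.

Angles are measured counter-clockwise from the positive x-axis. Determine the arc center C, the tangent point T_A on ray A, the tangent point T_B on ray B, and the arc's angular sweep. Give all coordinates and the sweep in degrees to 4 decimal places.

bisector direction at 245.7673° = (-0.410444,-0.911886)
center distance |VC| = r/sin(θ/2) = 17.807169/sin(33.0449°) = 32.655963
C = V + |VC|·bis = (11.8570,-56.3302)
T_A = V + ((C−V)·d_A)·d_A = V + 27.3736·d_A = (2.2310,-41.3491)
T_B = V + ((C−V)·d_B)·d_B = V + 27.3736·d_B = (29.4540,-53.6023)
sweep = 180° − θ = 113.9102°

center=(11.8570,-56.3302) T_A=(2.2310,-41.3491) T_B=(29.4540,-53.6023) sweep=113.9102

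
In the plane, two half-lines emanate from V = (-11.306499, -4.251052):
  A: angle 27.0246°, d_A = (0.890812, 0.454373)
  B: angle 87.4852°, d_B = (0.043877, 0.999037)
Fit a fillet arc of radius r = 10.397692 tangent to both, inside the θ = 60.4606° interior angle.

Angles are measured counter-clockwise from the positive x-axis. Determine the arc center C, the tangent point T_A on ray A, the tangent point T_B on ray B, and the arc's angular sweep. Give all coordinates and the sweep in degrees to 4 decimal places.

center=(-0.1359,13.1189) T_A=(4.5885,3.8565) T_B=(-10.5236,13.5751) sweep=119.5394

bisector direction at 57.2549° = (0.540903,0.841085)
center distance |VC| = r/sin(θ/2) = 10.397692/sin(30.2303°) = 20.651774
C = V + |VC|·bis = (-0.1359,13.1189)
T_A = V + ((C−V)·d_A)·d_A = V + 17.8433·d_A = (4.5885,3.8565)
T_B = V + ((C−V)·d_B)·d_B = V + 17.8433·d_B = (-10.5236,13.5751)
sweep = 180° − θ = 119.5394°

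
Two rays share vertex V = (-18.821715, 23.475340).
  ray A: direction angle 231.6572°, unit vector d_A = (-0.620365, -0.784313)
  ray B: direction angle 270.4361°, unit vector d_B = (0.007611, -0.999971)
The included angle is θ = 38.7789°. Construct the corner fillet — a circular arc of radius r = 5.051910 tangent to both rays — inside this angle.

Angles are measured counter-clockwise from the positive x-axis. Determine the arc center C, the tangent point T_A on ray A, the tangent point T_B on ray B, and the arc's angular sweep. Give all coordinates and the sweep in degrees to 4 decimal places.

bisector direction at 251.0466° = (-0.324798,-0.945783)
center distance |VC| = r/sin(θ/2) = 5.051910/sin(19.3895°) = 15.217172
C = V + |VC|·bis = (-23.7642,9.0832)
T_A = V + ((C−V)·d_A)·d_A = V + 14.3541·d_A = (-27.7265,12.2172)
T_B = V + ((C−V)·d_B)·d_B = V + 14.3541·d_B = (-18.7125,9.1216)
sweep = 180° − θ = 141.2211°

center=(-23.7642,9.0832) T_A=(-27.7265,12.2172) T_B=(-18.7125,9.1216) sweep=141.2211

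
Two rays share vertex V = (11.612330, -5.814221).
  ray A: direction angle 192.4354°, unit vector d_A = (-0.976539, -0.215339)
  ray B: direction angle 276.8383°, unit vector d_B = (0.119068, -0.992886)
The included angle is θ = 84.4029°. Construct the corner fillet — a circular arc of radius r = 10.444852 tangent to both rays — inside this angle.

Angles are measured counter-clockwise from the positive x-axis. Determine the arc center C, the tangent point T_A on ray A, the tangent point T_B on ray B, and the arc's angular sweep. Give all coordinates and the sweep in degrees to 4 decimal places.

bisector direction at 234.6368° = (-0.578757,-0.815500)
center distance |VC| = r/sin(θ/2) = 10.444852/sin(42.2015°) = 15.548966
C = V + |VC|·bis = (2.6133,-18.4944)
T_A = V + ((C−V)·d_A)·d_A = V + 11.5185·d_A = (0.3641,-8.2946)
T_B = V + ((C−V)·d_B)·d_B = V + 11.5185·d_B = (12.9838,-17.2508)
sweep = 180° − θ = 95.5971°

center=(2.6133,-18.4944) T_A=(0.3641,-8.2946) T_B=(12.9838,-17.2508) sweep=95.5971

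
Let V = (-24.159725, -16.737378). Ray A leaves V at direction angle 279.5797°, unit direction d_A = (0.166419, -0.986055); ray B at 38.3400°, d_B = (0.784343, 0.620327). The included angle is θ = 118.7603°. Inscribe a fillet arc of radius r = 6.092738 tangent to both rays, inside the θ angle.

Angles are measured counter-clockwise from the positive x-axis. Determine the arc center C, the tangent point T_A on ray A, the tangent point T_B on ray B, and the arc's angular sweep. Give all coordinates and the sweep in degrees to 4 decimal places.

center=(-17.5518,-19.2792) T_A=(-23.5596,-20.2932) T_B=(-21.3313,-14.5004) sweep=61.2397

bisector direction at 338.9599° = (0.933329,-0.359022)
center distance |VC| = r/sin(θ/2) = 6.092738/sin(59.3802°) = 7.079923
C = V + |VC|·bis = (-17.5518,-19.2792)
T_A = V + ((C−V)·d_A)·d_A = V + 3.6061·d_A = (-23.5596,-20.2932)
T_B = V + ((C−V)·d_B)·d_B = V + 3.6061·d_B = (-21.3313,-14.5004)
sweep = 180° − θ = 61.2397°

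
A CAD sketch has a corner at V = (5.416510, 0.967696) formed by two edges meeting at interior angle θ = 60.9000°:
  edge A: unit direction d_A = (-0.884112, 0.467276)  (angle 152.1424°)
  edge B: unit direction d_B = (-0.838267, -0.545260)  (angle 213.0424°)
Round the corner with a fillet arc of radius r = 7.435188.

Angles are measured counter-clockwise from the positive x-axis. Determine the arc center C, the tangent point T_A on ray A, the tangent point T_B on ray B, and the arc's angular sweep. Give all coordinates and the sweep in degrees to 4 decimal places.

center=(-9.2397,0.3041) T_A=(-5.7654,6.8776) T_B=(-5.1856,-5.9286) sweep=119.1000

bisector direction at 182.5924° = (-0.998977,-0.045230)
center distance |VC| = r/sin(θ/2) = 7.435188/sin(30.4500°) = 14.671250
C = V + |VC|·bis = (-9.2397,0.3041)
T_A = V + ((C−V)·d_A)·d_A = V + 12.6477·d_A = (-5.7654,6.8776)
T_B = V + ((C−V)·d_B)·d_B = V + 12.6477·d_B = (-5.1856,-5.9286)
sweep = 180° − θ = 119.1000°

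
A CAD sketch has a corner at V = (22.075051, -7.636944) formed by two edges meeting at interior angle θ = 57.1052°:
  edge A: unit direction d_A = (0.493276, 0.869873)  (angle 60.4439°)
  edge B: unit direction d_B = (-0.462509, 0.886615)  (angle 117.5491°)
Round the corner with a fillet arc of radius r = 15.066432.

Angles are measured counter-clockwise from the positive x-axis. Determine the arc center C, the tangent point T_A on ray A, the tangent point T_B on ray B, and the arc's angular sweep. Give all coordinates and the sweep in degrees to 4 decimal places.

bisector direction at 88.9965° = (0.017513,0.999847)
center distance |VC| = r/sin(θ/2) = 15.066432/sin(28.5526°) = 31.522017
C = V + |VC|·bis = (22.6271,23.8802)
T_A = V + ((C−V)·d_A)·d_A = V + 27.6883·d_A = (35.7330,16.4483)
T_B = V + ((C−V)·d_B)·d_B = V + 27.6883·d_B = (9.2690,16.9119)
sweep = 180° − θ = 122.8948°

center=(22.6271,23.8802) T_A=(35.7330,16.4483) T_B=(9.2690,16.9119) sweep=122.8948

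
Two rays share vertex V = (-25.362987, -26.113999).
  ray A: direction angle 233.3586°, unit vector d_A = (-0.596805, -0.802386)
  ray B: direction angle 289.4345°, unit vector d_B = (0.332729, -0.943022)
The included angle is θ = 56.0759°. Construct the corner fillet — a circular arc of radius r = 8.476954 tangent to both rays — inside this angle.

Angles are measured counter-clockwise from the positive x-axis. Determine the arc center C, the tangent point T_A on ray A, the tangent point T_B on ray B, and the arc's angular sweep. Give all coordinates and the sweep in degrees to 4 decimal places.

center=(-28.0608,-43.9450) T_A=(-34.8626,-38.8859) T_B=(-20.0668,-41.1245) sweep=123.9241

bisector direction at 261.3966° = (-0.149595,-0.988747)
center distance |VC| = r/sin(θ/2) = 8.476954/sin(28.0379°) = 18.033913
C = V + |VC|·bis = (-28.0608,-43.9450)
T_A = V + ((C−V)·d_A)·d_A = V + 15.9174·d_A = (-34.8626,-38.8859)
T_B = V + ((C−V)·d_B)·d_B = V + 15.9174·d_B = (-20.0668,-41.1245)
sweep = 180° − θ = 123.9241°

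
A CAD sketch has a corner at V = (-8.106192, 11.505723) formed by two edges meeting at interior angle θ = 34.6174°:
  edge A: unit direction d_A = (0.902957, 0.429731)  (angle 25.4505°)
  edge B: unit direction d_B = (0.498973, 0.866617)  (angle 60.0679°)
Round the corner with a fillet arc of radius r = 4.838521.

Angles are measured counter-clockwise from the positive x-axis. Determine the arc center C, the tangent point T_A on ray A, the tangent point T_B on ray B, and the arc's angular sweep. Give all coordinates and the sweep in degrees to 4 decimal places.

center=(3.8342,22.5469) T_A=(5.9135,18.1779) T_B=(-0.3589,24.9612) sweep=145.3826

bisector direction at 42.7592° = (0.734214,0.678919)
center distance |VC| = r/sin(θ/2) = 4.838521/sin(17.3087°) = 16.262851
C = V + |VC|·bis = (3.8342,22.5469)
T_A = V + ((C−V)·d_A)·d_A = V + 15.5264·d_A = (5.9135,18.1779)
T_B = V + ((C−V)·d_B)·d_B = V + 15.5264·d_B = (-0.3589,24.9612)
sweep = 180° − θ = 145.3826°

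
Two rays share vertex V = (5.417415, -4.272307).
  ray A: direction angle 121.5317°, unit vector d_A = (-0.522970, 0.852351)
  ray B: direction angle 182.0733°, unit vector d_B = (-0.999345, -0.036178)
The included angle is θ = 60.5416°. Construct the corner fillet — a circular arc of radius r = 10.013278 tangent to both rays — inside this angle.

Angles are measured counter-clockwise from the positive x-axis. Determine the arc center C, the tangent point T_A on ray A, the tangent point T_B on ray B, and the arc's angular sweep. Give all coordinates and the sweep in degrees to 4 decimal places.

bisector direction at 151.8025° = (-0.881324,0.472512)
center distance |VC| = r/sin(θ/2) = 10.013278/sin(30.2708°) = 19.864165
C = V + |VC|·bis = (-12.0894,5.1138)
T_A = V + ((C−V)·d_A)·d_A = V + 17.1557·d_A = (-3.5545,10.3504)
T_B = V + ((C−V)·d_B)·d_B = V + 17.1557·d_B = (-11.7271,-4.8930)
sweep = 180° − θ = 119.4584°

center=(-12.0894,5.1138) T_A=(-3.5545,10.3504) T_B=(-11.7271,-4.8930) sweep=119.4584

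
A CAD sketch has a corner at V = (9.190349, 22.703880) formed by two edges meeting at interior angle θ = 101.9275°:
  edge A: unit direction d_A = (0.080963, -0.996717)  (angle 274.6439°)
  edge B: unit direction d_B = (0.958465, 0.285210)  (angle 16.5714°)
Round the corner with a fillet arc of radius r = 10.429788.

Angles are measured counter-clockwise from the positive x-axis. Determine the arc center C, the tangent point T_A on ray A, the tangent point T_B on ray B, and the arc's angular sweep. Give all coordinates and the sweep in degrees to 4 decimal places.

center=(20.2706,15.1193) T_A=(9.8750,14.2748) T_B=(17.2959,25.1158) sweep=78.0725

bisector direction at 325.6076° = (0.825189,-0.564857)
center distance |VC| = r/sin(θ/2) = 10.429788/sin(50.9637°) = 13.427512
C = V + |VC|·bis = (20.2706,15.1193)
T_A = V + ((C−V)·d_A)·d_A = V + 8.4568·d_A = (9.8750,14.2748)
T_B = V + ((C−V)·d_B)·d_B = V + 8.4568·d_B = (17.2959,25.1158)
sweep = 180° − θ = 78.0725°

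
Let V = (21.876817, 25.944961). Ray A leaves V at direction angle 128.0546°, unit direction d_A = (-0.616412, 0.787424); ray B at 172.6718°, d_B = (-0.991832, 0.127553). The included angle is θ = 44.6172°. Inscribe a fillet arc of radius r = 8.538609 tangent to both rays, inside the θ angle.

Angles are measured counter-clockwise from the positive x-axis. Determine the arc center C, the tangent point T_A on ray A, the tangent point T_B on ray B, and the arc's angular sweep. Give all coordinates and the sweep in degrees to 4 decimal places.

center=(2.3255,37.0682) T_A=(9.0490,42.3315) T_B=(1.2364,28.5994) sweep=135.3828

bisector direction at 150.3632° = (-0.869178,0.494500)
center distance |VC| = r/sin(θ/2) = 8.538609/sin(22.3086°) = 22.493996
C = V + |VC|·bis = (2.3255,37.0682)
T_A = V + ((C−V)·d_A)·d_A = V + 20.8104·d_A = (9.0490,42.3315)
T_B = V + ((C−V)·d_B)·d_B = V + 20.8104·d_B = (1.2364,28.5994)
sweep = 180° − θ = 135.3828°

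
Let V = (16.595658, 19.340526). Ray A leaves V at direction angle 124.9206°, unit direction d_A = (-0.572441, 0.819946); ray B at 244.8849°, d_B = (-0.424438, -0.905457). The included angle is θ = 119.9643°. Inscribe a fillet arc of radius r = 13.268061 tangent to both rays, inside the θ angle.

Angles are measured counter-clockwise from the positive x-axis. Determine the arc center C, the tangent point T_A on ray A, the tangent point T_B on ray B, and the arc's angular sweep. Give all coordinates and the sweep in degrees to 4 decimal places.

bisector direction at 184.9027° = (-0.996341,-0.085465)
center distance |VC| = r/sin(θ/2) = 13.268061/sin(59.9821°) = 15.323394
C = V + |VC|·bis = (1.3283,18.0309)
T_A = V + ((C−V)·d_A)·d_A = V + 7.6658·d_A = (12.2074,25.6261)
T_B = V + ((C−V)·d_B)·d_B = V + 7.6658·d_B = (13.3420,12.3994)
sweep = 180° − θ = 60.0357°

center=(1.3283,18.0309) T_A=(12.2074,25.6261) T_B=(13.3420,12.3994) sweep=60.0357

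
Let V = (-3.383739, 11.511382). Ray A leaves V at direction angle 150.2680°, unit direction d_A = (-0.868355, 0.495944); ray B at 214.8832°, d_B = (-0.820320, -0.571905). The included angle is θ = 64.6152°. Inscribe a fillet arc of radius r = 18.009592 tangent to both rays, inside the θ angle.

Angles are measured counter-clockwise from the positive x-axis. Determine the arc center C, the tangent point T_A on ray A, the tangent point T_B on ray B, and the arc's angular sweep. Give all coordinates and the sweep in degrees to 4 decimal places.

bisector direction at 182.5756° = (-0.998990,-0.044938)
center distance |VC| = r/sin(θ/2) = 18.009592/sin(32.3076°) = 33.696519
C = V + |VC|·bis = (-37.0462,9.9971)
T_A = V + ((C−V)·d_A)·d_A = V + 28.4800·d_A = (-28.1145,25.6359)
T_B = V + ((C−V)·d_B)·d_B = V + 28.4800·d_B = (-26.7464,-4.7765)
sweep = 180° − θ = 115.3848°

center=(-37.0462,9.9971) T_A=(-28.1145,25.6359) T_B=(-26.7464,-4.7765) sweep=115.3848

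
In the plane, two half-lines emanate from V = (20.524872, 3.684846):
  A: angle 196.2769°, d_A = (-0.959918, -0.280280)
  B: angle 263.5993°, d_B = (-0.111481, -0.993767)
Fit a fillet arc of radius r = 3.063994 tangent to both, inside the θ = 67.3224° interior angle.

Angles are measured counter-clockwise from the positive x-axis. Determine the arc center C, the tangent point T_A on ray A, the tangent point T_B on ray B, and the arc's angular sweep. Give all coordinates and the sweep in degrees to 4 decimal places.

bisector direction at 229.9381° = (-0.643615,-0.765350)
center distance |VC| = r/sin(θ/2) = 3.063994/sin(33.6612°) = 5.527872
C = V + |VC|·bis = (16.9671,-0.5459)
T_A = V + ((C−V)·d_A)·d_A = V + 4.6010·d_A = (16.1083,2.3953)
T_B = V + ((C−V)·d_B)·d_B = V + 4.6010·d_B = (20.0119,-0.8875)
sweep = 180° − θ = 112.6776°

center=(16.9671,-0.5459) T_A=(16.1083,2.3953) T_B=(20.0119,-0.8875) sweep=112.6776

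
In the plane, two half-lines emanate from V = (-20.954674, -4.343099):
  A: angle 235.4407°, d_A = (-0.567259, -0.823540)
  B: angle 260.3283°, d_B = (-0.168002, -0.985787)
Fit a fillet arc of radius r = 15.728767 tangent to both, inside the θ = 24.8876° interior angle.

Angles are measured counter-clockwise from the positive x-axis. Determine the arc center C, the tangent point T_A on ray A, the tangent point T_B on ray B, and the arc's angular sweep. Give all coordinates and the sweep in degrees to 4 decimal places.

bisector direction at 247.8845° = (-0.376475,-0.926427)
center distance |VC| = r/sin(θ/2) = 15.728767/sin(12.4438°) = 72.993454
C = V + |VC|·bis = (-48.4349,-71.9662)
T_A = V + ((C−V)·d_A)·d_A = V + 71.2787·d_A = (-61.3881,-63.0439)
T_B = V + ((C−V)·d_B)·d_B = V + 71.2787·d_B = (-32.9297,-74.6087)
sweep = 180° − θ = 155.1124°

center=(-48.4349,-71.9662) T_A=(-61.3881,-63.0439) T_B=(-32.9297,-74.6087) sweep=155.1124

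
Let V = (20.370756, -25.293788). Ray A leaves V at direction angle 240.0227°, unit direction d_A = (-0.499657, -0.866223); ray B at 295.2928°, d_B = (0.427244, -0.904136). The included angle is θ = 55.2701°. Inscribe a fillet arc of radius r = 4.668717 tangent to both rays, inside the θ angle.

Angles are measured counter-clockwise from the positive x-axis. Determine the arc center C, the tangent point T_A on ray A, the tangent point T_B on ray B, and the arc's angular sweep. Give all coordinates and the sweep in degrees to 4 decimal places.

bisector direction at 267.6577° = (-0.040869,-0.999165)
center distance |VC| = r/sin(θ/2) = 4.668717/sin(27.6350°) = 10.065403
C = V + |VC|·bis = (19.9594,-35.3508)
T_A = V + ((C−V)·d_A)·d_A = V + 8.9171·d_A = (15.9152,-33.0180)
T_B = V + ((C−V)·d_B)·d_B = V + 8.9171·d_B = (24.1806,-33.3561)
sweep = 180° − θ = 124.7299°

center=(19.9594,-35.3508) T_A=(15.9152,-33.0180) T_B=(24.1806,-33.3561) sweep=124.7299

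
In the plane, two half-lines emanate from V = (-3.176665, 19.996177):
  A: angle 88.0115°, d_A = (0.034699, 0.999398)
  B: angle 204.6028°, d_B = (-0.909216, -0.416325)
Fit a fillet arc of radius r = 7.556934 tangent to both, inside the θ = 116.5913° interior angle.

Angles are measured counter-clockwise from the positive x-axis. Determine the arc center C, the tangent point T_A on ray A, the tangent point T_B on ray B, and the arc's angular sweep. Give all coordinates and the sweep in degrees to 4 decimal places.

center=(-10.5671,24.9236) T_A=(-3.0147,24.6614) T_B=(-7.4209,18.0527) sweep=63.4087

bisector direction at 146.3071° = (-0.832023,0.554741)
center distance |VC| = r/sin(θ/2) = 7.556934/sin(58.2957°) = 8.882451
C = V + |VC|·bis = (-10.5671,24.9236)
T_A = V + ((C−V)·d_A)·d_A = V + 4.6681·d_A = (-3.0147,24.6614)
T_B = V + ((C−V)·d_B)·d_B = V + 4.6681·d_B = (-7.4209,18.0527)
sweep = 180° − θ = 63.4087°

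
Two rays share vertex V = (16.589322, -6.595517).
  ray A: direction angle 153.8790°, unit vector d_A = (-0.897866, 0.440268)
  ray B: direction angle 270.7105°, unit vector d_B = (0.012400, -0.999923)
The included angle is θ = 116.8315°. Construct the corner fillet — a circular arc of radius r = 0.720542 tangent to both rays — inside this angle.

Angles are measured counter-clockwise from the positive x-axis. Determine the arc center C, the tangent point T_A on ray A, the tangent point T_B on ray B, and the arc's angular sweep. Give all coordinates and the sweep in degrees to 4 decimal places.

bisector direction at 212.2947° = (-0.845311,-0.534275)
center distance |VC| = r/sin(θ/2) = 0.720542/sin(58.4158°) = 0.845835
C = V + |VC|·bis = (15.8743,-7.0474)
T_A = V + ((C−V)·d_A)·d_A = V + 0.4430·d_A = (16.1916,-6.4005)
T_B = V + ((C−V)·d_B)·d_B = V + 0.4430·d_B = (16.5948,-7.0385)
sweep = 180° − θ = 63.1685°

center=(15.8743,-7.0474) T_A=(16.1916,-6.4005) T_B=(16.5948,-7.0385) sweep=63.1685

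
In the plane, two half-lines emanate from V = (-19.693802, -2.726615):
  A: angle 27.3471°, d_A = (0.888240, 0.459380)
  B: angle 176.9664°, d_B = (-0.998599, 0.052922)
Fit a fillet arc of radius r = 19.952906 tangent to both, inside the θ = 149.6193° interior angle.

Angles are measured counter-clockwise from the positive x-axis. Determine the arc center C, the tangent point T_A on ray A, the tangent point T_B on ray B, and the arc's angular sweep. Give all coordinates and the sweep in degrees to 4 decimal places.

bisector direction at 102.1568° = (-0.210587,0.977575)
center distance |VC| = r/sin(θ/2) = 19.952906/sin(74.8097°) = 20.675287
C = V + |VC|·bis = (-24.0477,17.4850)
T_A = V + ((C−V)·d_A)·d_A = V + 5.4175·d_A = (-14.8818,-0.2379)
T_B = V + ((C−V)·d_B)·d_B = V + 5.4175·d_B = (-25.1037,-2.4399)
sweep = 180° − θ = 30.3807°

center=(-24.0477,17.4850) T_A=(-14.8818,-0.2379) T_B=(-25.1037,-2.4399) sweep=30.3807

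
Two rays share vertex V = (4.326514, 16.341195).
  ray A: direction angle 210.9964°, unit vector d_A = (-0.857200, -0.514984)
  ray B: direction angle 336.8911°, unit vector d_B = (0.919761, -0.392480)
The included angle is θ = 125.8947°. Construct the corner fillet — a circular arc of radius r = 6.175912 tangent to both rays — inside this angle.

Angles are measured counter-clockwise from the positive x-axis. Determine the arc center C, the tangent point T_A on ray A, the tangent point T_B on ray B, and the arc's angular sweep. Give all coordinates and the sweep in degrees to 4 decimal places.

center=(4.8035,9.4230) T_A=(1.6230,14.7170) T_B=(7.2274,15.1033) sweep=54.1053

bisector direction at 273.9437° = (0.068777,-0.997632)
center distance |VC| = r/sin(θ/2) = 6.175912/sin(62.9474°) = 6.934638
C = V + |VC|·bis = (4.8035,9.4230)
T_A = V + ((C−V)·d_A)·d_A = V + 3.1539·d_A = (1.6230,14.7170)
T_B = V + ((C−V)·d_B)·d_B = V + 3.1539·d_B = (7.2274,15.1033)
sweep = 180° − θ = 54.1053°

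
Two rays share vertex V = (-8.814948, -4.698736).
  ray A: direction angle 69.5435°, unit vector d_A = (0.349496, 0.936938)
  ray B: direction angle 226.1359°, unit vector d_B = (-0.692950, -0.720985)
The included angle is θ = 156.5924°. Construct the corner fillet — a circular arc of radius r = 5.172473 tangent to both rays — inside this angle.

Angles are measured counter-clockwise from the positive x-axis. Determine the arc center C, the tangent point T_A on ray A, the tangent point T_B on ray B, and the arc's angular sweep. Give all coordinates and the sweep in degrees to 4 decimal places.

center=(-13.2867,-1.8870) T_A=(-8.4405,-3.6948) T_B=(-9.5575,-5.4713) sweep=23.4076

bisector direction at 147.8397° = (-0.846562,0.532290)
center distance |VC| = r/sin(θ/2) = 5.172473/sin(78.2962°) = 5.282295
C = V + |VC|·bis = (-13.2867,-1.8870)
T_A = V + ((C−V)·d_A)·d_A = V + 1.0715·d_A = (-8.4405,-3.6948)
T_B = V + ((C−V)·d_B)·d_B = V + 1.0715·d_B = (-9.5575,-5.4713)
sweep = 180° − θ = 23.4076°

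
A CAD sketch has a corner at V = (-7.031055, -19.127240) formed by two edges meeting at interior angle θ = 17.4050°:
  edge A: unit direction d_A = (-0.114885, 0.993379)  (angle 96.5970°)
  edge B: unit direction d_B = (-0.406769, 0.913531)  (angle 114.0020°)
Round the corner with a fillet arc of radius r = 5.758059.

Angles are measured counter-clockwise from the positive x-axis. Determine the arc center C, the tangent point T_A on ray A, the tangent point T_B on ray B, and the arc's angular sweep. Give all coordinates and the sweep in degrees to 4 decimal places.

center=(-17.0727,17.5803) T_A=(-11.3528,18.2418) T_B=(-22.3329,15.2381) sweep=162.5950

bisector direction at 105.2995° = (-0.263865,0.964560)
center distance |VC| = r/sin(θ/2) = 5.758059/sin(8.7025°) = 38.056237
C = V + |VC|·bis = (-17.0727,17.5803)
T_A = V + ((C−V)·d_A)·d_A = V + 37.6181·d_A = (-11.3528,18.2418)
T_B = V + ((C−V)·d_B)·d_B = V + 37.6181·d_B = (-22.3329,15.2381)
sweep = 180° − θ = 162.5950°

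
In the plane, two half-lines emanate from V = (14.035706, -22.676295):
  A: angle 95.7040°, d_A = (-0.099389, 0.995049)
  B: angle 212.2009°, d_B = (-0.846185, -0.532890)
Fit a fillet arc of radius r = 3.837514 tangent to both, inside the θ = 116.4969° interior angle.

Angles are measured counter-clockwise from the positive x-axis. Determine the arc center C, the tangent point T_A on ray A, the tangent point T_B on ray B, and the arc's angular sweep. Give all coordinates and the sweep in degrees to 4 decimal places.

center=(9.9812,-20.6946) T_A=(13.7997,-20.3132) T_B=(12.0261,-23.9418) sweep=63.5031

bisector direction at 153.9524° = (-0.898430,0.439117)
center distance |VC| = r/sin(θ/2) = 3.837514/sin(58.2484°) = 4.512928
C = V + |VC|·bis = (9.9812,-20.6946)
T_A = V + ((C−V)·d_A)·d_A = V + 2.3749·d_A = (13.7997,-20.3132)
T_B = V + ((C−V)·d_B)·d_B = V + 2.3749·d_B = (12.0261,-23.9418)
sweep = 180° − θ = 63.5031°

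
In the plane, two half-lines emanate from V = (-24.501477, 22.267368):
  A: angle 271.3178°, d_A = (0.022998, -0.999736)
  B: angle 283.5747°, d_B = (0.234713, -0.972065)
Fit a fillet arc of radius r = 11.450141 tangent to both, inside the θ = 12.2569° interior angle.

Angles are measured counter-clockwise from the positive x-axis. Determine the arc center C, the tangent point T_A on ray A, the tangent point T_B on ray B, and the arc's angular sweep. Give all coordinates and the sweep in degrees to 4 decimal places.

center=(-10.6019,-84.0816) T_A=(-22.0490,-84.3449) T_B=(0.5284,-81.3941) sweep=167.7431

bisector direction at 277.4462° = (0.129596,-0.991567)
center distance |VC| = r/sin(θ/2) = 11.450141/sin(6.1284°) = 107.253444
C = V + |VC|·bis = (-10.6019,-84.0816)
T_A = V + ((C−V)·d_A)·d_A = V + 106.6405·d_A = (-22.0490,-84.3449)
T_B = V + ((C−V)·d_B)·d_B = V + 106.6405·d_B = (0.5284,-81.3941)
sweep = 180° − θ = 167.7431°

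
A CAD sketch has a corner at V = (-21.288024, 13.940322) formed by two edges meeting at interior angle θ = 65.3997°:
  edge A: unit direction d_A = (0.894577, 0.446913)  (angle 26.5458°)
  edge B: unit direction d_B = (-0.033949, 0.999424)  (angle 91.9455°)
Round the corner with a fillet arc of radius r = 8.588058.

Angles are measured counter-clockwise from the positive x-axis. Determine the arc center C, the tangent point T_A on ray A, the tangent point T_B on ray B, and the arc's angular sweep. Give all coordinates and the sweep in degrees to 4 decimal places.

center=(-13.1591,27.6015) T_A=(-9.3209,19.9188) T_B=(-21.7422,27.3100) sweep=114.6003

bisector direction at 59.2457° = (0.511358,0.859368)
center distance |VC| = r/sin(θ/2) = 8.588058/sin(32.6998°) = 15.896801
C = V + |VC|·bis = (-13.1591,27.6015)
T_A = V + ((C−V)·d_A)·d_A = V + 13.3774·d_A = (-9.3209,19.9188)
T_B = V + ((C−V)·d_B)·d_B = V + 13.3774·d_B = (-21.7422,27.3100)
sweep = 180° − θ = 114.6003°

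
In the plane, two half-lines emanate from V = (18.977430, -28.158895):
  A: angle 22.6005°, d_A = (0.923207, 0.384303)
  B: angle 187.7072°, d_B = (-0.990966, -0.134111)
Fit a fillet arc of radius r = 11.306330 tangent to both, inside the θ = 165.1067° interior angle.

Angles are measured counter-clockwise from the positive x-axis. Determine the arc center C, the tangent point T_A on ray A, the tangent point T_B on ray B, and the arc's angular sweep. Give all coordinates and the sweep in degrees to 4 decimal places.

bisector direction at 105.1538° = (-0.261412,0.965227)
center distance |VC| = r/sin(θ/2) = 11.306330/sin(82.5533°) = 11.402499
C = V + |VC|·bis = (15.9967,-17.1529)
T_A = V + ((C−V)·d_A)·d_A = V + 1.4778·d_A = (20.3417,-27.5910)
T_B = V + ((C−V)·d_B)·d_B = V + 1.4778·d_B = (17.5130,-28.3571)
sweep = 180° − θ = 14.8933°

center=(15.9967,-17.1529) T_A=(20.3417,-27.5910) T_B=(17.5130,-28.3571) sweep=14.8933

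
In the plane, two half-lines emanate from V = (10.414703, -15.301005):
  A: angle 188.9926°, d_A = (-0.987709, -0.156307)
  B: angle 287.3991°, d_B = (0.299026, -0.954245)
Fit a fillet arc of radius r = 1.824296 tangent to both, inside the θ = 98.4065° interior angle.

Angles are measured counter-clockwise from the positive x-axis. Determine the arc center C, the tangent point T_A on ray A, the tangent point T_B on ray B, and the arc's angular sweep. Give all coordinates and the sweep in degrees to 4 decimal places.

bisector direction at 238.1959° = (-0.527017,-0.849855)
center distance |VC| = r/sin(θ/2) = 1.824296/sin(49.2032°) = 2.409800
C = V + |VC|·bis = (9.1447,-17.3490)
T_A = V + ((C−V)·d_A)·d_A = V + 1.5745·d_A = (8.8595,-15.5471)
T_B = V + ((C−V)·d_B)·d_B = V + 1.5745·d_B = (10.8855,-16.8035)
sweep = 180° − θ = 81.5935°

center=(9.1447,-17.3490) T_A=(8.8595,-15.5471) T_B=(10.8855,-16.8035) sweep=81.5935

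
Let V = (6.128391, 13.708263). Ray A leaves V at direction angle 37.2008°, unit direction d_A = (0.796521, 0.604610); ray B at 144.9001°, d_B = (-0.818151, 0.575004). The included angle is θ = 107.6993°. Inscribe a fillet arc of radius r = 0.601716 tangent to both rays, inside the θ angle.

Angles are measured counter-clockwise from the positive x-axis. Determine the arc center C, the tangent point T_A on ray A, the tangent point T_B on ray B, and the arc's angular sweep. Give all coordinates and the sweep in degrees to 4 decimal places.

center=(6.1147,14.4533) T_A=(6.4785,13.9740) T_B=(5.7687,13.9610) sweep=72.3007

bisector direction at 91.0505° = (-0.018333,0.999832)
center distance |VC| = r/sin(θ/2) = 0.601716/sin(53.8496°) = 0.745185
C = V + |VC|·bis = (6.1147,14.4533)
T_A = V + ((C−V)·d_A)·d_A = V + 0.4396·d_A = (6.4785,13.9740)
T_B = V + ((C−V)·d_B)·d_B = V + 0.4396·d_B = (5.7687,13.9610)
sweep = 180° − θ = 72.3007°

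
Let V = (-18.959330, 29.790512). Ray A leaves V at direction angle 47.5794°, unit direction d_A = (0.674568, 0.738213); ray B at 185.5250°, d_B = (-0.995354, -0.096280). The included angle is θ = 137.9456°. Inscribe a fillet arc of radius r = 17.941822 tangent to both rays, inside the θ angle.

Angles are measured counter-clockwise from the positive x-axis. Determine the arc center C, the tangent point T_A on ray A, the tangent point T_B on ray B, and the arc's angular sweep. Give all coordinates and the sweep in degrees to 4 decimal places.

center=(-27.5517,46.9849) T_A=(-14.3068,34.8820) T_B=(-25.8243,29.1265) sweep=42.0544

bisector direction at 116.5522° = (-0.447013,0.894527)
center distance |VC| = r/sin(θ/2) = 17.941822/sin(68.9728°) = 19.221798
C = V + |VC|·bis = (-27.5517,46.9849)
T_A = V + ((C−V)·d_A)·d_A = V + 6.8970·d_A = (-14.3068,34.8820)
T_B = V + ((C−V)·d_B)·d_B = V + 6.8970·d_B = (-25.8243,29.1265)
sweep = 180° − θ = 42.0544°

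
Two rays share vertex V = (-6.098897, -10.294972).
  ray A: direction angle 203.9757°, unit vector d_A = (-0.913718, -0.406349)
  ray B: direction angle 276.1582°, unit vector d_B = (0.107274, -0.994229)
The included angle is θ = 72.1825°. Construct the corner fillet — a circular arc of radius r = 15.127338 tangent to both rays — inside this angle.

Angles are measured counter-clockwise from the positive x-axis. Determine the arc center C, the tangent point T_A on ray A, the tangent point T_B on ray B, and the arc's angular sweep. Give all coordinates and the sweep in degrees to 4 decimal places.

center=(-18.9129,-32.5494) T_A=(-25.0598,-18.7273) T_B=(-3.8728,-30.9266) sweep=107.8175

bisector direction at 240.0669° = (-0.498988,-0.866609)
center distance |VC| = r/sin(θ/2) = 15.127338/sin(36.0913°) = 25.679906
C = V + |VC|·bis = (-18.9129,-32.5494)
T_A = V + ((C−V)·d_A)·d_A = V + 20.7514·d_A = (-25.0598,-18.7273)
T_B = V + ((C−V)·d_B)·d_B = V + 20.7514·d_B = (-3.8728,-30.9266)
sweep = 180° − θ = 107.8175°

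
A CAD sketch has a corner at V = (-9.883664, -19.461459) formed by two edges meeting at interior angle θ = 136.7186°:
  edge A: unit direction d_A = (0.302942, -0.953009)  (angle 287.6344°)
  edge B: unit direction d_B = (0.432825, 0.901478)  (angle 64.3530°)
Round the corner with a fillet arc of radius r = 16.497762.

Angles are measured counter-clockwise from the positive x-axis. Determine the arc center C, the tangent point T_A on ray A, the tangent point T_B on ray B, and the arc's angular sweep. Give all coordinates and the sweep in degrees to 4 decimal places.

center=(7.8218,-20.7015) T_A=(-7.9008,-25.6994) T_B=(-7.0506,-13.5608) sweep=43.2814

bisector direction at 355.9937° = (0.997556,-0.069866)
center distance |VC| = r/sin(θ/2) = 16.497762/sin(68.3593°) = 17.748790
C = V + |VC|·bis = (7.8218,-20.7015)
T_A = V + ((C−V)·d_A)·d_A = V + 6.5455·d_A = (-7.9008,-25.6994)
T_B = V + ((C−V)·d_B)·d_B = V + 6.5455·d_B = (-7.0506,-13.5608)
sweep = 180° − θ = 43.2814°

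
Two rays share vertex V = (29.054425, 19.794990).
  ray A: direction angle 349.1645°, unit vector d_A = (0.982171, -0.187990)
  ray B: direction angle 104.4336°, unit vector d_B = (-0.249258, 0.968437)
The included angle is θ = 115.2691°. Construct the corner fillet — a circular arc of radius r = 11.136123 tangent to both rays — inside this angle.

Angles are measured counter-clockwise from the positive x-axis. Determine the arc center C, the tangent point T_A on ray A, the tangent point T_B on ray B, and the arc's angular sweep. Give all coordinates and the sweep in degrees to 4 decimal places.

bisector direction at 46.7991° = (0.684559,0.728957)
center distance |VC| = r/sin(θ/2) = 11.136123/sin(57.6345°) = 13.184291
C = V + |VC|·bis = (38.0799,29.4058)
T_A = V + ((C−V)·d_A)·d_A = V + 7.0578·d_A = (35.9864,18.4682)
T_B = V + ((C−V)·d_B)·d_B = V + 7.0578·d_B = (27.2952,26.6300)
sweep = 180° − θ = 64.7309°

center=(38.0799,29.4058) T_A=(35.9864,18.4682) T_B=(27.2952,26.6300) sweep=64.7309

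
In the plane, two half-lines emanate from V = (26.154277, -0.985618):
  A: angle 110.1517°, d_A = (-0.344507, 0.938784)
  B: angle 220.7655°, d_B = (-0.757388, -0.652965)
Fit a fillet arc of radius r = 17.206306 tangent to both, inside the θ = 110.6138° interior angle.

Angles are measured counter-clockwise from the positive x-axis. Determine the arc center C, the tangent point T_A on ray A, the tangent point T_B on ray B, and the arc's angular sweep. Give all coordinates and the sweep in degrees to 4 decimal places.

center=(5.8978,4.2687) T_A=(22.0508,10.1964) T_B=(17.1329,-8.7632) sweep=69.3862

bisector direction at 165.4586° = (-0.967966,0.251079)
center distance |VC| = r/sin(θ/2) = 17.206306/sin(55.3069°) = 20.926833
C = V + |VC|·bis = (5.8978,4.2687)
T_A = V + ((C−V)·d_A)·d_A = V + 11.9111·d_A = (22.0508,10.1964)
T_B = V + ((C−V)·d_B)·d_B = V + 11.9111·d_B = (17.1329,-8.7632)
sweep = 180° − θ = 69.3862°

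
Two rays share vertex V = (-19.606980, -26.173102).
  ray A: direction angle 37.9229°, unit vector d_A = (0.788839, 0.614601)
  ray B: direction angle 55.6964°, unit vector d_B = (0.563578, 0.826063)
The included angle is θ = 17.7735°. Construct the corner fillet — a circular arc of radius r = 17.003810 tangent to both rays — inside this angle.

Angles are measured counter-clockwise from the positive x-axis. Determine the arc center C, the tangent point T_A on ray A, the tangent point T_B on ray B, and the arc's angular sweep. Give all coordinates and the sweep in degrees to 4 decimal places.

center=(55.7275,54.0771) T_A=(66.1781,40.6638) T_B=(41.6813,63.6601) sweep=162.2265

bisector direction at 46.8096° = (0.684424,0.729084)
center distance |VC| = r/sin(θ/2) = 17.003810/sin(8.8867°) = 110.069910
C = V + |VC|·bis = (55.7275,54.0771)
T_A = V + ((C−V)·d_A)·d_A = V + 108.7486·d_A = (66.1781,40.6638)
T_B = V + ((C−V)·d_B)·d_B = V + 108.7486·d_B = (41.6813,63.6601)
sweep = 180° − θ = 162.2265°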